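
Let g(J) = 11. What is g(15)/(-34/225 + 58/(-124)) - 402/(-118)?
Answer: -7318317/509347 ≈ -14.368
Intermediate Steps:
g(15)/(-34/225 + 58/(-124)) - 402/(-118) = 11/(-34/225 + 58/(-124)) - 402/(-118) = 11/(-34*1/225 + 58*(-1/124)) - 402*(-1/118) = 11/(-34/225 - 29/62) + 201/59 = 11/(-8633/13950) + 201/59 = 11*(-13950/8633) + 201/59 = -153450/8633 + 201/59 = -7318317/509347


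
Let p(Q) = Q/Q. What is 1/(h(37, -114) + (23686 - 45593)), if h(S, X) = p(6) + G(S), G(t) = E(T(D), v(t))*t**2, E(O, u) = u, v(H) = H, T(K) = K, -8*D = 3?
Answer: 1/28747 ≈ 3.4786e-5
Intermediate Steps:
D = -3/8 (D = -1/8*3 = -3/8 ≈ -0.37500)
p(Q) = 1
G(t) = t**3 (G(t) = t*t**2 = t**3)
h(S, X) = 1 + S**3
1/(h(37, -114) + (23686 - 45593)) = 1/((1 + 37**3) + (23686 - 45593)) = 1/((1 + 50653) - 21907) = 1/(50654 - 21907) = 1/28747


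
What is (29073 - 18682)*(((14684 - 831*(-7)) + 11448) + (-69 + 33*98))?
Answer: 364869574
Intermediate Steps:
(29073 - 18682)*(((14684 - 831*(-7)) + 11448) + (-69 + 33*98)) = 10391*(((14684 + 5817) + 11448) + (-69 + 3234)) = 10391*((20501 + 11448) + 3165) = 10391*(31949 + 3165) = 10391*35114 = 364869574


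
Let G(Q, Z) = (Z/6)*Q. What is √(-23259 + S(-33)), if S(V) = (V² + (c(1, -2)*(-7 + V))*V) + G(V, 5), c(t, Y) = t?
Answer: I*√83510/2 ≈ 144.49*I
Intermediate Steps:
G(Q, Z) = Q*Z/6 (G(Q, Z) = (Z*(⅙))*Q = (Z/6)*Q = Q*Z/6)
S(V) = V² + 5*V/6 + V*(-7 + V) (S(V) = (V² + (1*(-7 + V))*V) + (⅙)*V*5 = (V² + (-7 + V)*V) + 5*V/6 = (V² + V*(-7 + V)) + 5*V/6 = V² + 5*V/6 + V*(-7 + V))
√(-23259 + S(-33)) = √(-23259 + (⅙)*(-33)*(-37 + 12*(-33))) = √(-23259 + (⅙)*(-33)*(-37 - 396)) = √(-23259 + (⅙)*(-33)*(-433)) = √(-23259 + 4763/2) = √(-41755/2) = I*√83510/2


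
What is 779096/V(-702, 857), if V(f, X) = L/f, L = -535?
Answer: 546925392/535 ≈ 1.0223e+6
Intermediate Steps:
V(f, X) = -535/f
779096/V(-702, 857) = 779096/((-535/(-702))) = 779096/((-535*(-1/702))) = 779096/(535/702) = 779096*(702/535) = 546925392/535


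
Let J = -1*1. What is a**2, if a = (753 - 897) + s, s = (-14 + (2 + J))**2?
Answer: 625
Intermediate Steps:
J = -1
s = 169 (s = (-14 + (2 - 1))**2 = (-14 + 1)**2 = (-13)**2 = 169)
a = 25 (a = (753 - 897) + 169 = -144 + 169 = 25)
a**2 = 25**2 = 625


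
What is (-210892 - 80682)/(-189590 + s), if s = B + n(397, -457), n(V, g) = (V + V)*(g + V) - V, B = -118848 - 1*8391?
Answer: 145787/182433 ≈ 0.79913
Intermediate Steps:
B = -127239 (B = -118848 - 8391 = -127239)
n(V, g) = -V + 2*V*(V + g) (n(V, g) = (2*V)*(V + g) - V = 2*V*(V + g) - V = -V + 2*V*(V + g))
s = -175276 (s = -127239 + 397*(-1 + 2*397 + 2*(-457)) = -127239 + 397*(-1 + 794 - 914) = -127239 + 397*(-121) = -127239 - 48037 = -175276)
(-210892 - 80682)/(-189590 + s) = (-210892 - 80682)/(-189590 - 175276) = -291574/(-364866) = -291574*(-1/364866) = 145787/182433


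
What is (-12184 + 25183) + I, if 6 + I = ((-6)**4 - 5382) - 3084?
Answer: 5823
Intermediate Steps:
I = -7176 (I = -6 + (((-6)**4 - 5382) - 3084) = -6 + ((1296 - 5382) - 3084) = -6 + (-4086 - 3084) = -6 - 7170 = -7176)
(-12184 + 25183) + I = (-12184 + 25183) - 7176 = 12999 - 7176 = 5823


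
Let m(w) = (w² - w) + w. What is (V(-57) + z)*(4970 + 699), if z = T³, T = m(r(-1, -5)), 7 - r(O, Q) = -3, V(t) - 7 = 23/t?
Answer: 323135131544/57 ≈ 5.6690e+9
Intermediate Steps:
V(t) = 7 + 23/t
r(O, Q) = 10 (r(O, Q) = 7 - 1*(-3) = 7 + 3 = 10)
m(w) = w²
T = 100 (T = 10² = 100)
z = 1000000 (z = 100³ = 1000000)
(V(-57) + z)*(4970 + 699) = ((7 + 23/(-57)) + 1000000)*(4970 + 699) = ((7 + 23*(-1/57)) + 1000000)*5669 = ((7 - 23/57) + 1000000)*5669 = (376/57 + 1000000)*5669 = (57000376/57)*5669 = 323135131544/57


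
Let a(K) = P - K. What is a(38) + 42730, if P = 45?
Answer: 42737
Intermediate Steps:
a(K) = 45 - K
a(38) + 42730 = (45 - 1*38) + 42730 = (45 - 38) + 42730 = 7 + 42730 = 42737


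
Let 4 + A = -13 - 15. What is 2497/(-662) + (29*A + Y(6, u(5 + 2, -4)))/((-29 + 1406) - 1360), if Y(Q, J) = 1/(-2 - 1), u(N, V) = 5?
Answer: -1971017/33762 ≈ -58.380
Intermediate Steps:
A = -32 (A = -4 + (-13 - 15) = -4 - 28 = -32)
Y(Q, J) = -⅓ (Y(Q, J) = 1/(-3) = -⅓)
2497/(-662) + (29*A + Y(6, u(5 + 2, -4)))/((-29 + 1406) - 1360) = 2497/(-662) + (29*(-32) - ⅓)/((-29 + 1406) - 1360) = 2497*(-1/662) + (-928 - ⅓)/(1377 - 1360) = -2497/662 - 2785/3/17 = -2497/662 - 2785/3*1/17 = -2497/662 - 2785/51 = -1971017/33762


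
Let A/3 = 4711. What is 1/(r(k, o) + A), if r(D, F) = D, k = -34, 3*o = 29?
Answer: 1/14099 ≈ 7.0927e-5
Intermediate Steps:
A = 14133 (A = 3*4711 = 14133)
o = 29/3 (o = (1/3)*29 = 29/3 ≈ 9.6667)
1/(r(k, o) + A) = 1/(-34 + 14133) = 1/14099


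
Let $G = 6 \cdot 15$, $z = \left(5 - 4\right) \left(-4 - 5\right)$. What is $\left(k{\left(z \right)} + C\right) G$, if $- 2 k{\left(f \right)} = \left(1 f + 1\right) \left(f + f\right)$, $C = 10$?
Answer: $-5580$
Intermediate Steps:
$z = -9$ ($z = 1 \left(-9\right) = -9$)
$k{\left(f \right)} = - f \left(1 + f\right)$ ($k{\left(f \right)} = - \frac{\left(1 f + 1\right) \left(f + f\right)}{2} = - \frac{\left(f + 1\right) 2 f}{2} = - \frac{\left(1 + f\right) 2 f}{2} = - \frac{2 f \left(1 + f\right)}{2} = - f \left(1 + f\right)$)
$G = 90$
$\left(k{\left(z \right)} + C\right) G = \left(\left(-1\right) \left(-9\right) \left(1 - 9\right) + 10\right) 90 = \left(\left(-1\right) \left(-9\right) \left(-8\right) + 10\right) 90 = \left(-72 + 10\right) 90 = \left(-62\right) 90 = -5580$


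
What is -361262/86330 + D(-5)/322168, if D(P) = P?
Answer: -58193743833/13906381720 ≈ -4.1847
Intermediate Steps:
-361262/86330 + D(-5)/322168 = -361262/86330 - 5/322168 = -361262*1/86330 - 5*1/322168 = -180631/43165 - 5/322168 = -58193743833/13906381720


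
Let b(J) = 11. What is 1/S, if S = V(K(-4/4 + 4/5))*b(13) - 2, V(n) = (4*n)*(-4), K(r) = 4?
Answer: -1/706 ≈ -0.0014164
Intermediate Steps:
V(n) = -16*n
S = -706 (S = -16*4*11 - 2 = -64*11 - 2 = -704 - 2 = -706)
1/S = 1/(-706) = -1/706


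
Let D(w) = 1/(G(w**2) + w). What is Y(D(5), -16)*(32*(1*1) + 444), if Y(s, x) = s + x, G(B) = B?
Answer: -114002/15 ≈ -7600.1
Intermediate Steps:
D(w) = 1/(w + w**2) (D(w) = 1/(w**2 + w) = 1/(w + w**2))
Y(D(5), -16)*(32*(1*1) + 444) = (1/(5*(1 + 5)) - 16)*(32*(1*1) + 444) = ((1/5)/6 - 16)*(32*1 + 444) = ((1/5)*(1/6) - 16)*(32 + 444) = (1/30 - 16)*476 = -479/30*476 = -114002/15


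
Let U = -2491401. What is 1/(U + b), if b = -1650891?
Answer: -1/4142292 ≈ -2.4141e-7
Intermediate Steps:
1/(U + b) = 1/(-2491401 - 1650891) = 1/(-4142292) = -1/4142292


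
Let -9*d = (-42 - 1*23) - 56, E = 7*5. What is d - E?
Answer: -194/9 ≈ -21.556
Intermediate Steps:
E = 35
d = 121/9 (d = -((-42 - 1*23) - 56)/9 = -((-42 - 23) - 56)/9 = -(-65 - 56)/9 = -1/9*(-121) = 121/9 ≈ 13.444)
d - E = 121/9 - 1*35 = 121/9 - 35 = -194/9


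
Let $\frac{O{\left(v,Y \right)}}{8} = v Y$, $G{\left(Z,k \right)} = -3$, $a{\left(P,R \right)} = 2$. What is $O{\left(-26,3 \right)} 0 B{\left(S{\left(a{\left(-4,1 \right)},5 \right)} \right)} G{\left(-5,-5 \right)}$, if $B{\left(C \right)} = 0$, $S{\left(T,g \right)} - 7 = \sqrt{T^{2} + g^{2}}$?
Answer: $0$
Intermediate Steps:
$S{\left(T,g \right)} = 7 + \sqrt{T^{2} + g^{2}}$
$O{\left(v,Y \right)} = 8 Y v$ ($O{\left(v,Y \right)} = 8 v Y = 8 Y v$)
$O{\left(-26,3 \right)} 0 B{\left(S{\left(a{\left(-4,1 \right)},5 \right)} \right)} G{\left(-5,-5 \right)} = 8 \cdot 3 \left(-26\right) 0 \cdot 0 \left(-3\right) = - 624 \cdot 0 \left(-3\right) = \left(-624\right) 0 = 0$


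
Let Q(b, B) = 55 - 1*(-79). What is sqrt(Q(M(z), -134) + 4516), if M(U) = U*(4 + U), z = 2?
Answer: 5*sqrt(186) ≈ 68.191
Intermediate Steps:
Q(b, B) = 134 (Q(b, B) = 55 + 79 = 134)
sqrt(Q(M(z), -134) + 4516) = sqrt(134 + 4516) = sqrt(4650) = 5*sqrt(186)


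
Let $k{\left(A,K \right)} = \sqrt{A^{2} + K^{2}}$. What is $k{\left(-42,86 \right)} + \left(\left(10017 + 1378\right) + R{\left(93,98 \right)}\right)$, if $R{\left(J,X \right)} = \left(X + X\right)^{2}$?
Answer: $49811 + 2 \sqrt{2290} \approx 49907.0$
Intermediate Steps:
$R{\left(J,X \right)} = 4 X^{2}$ ($R{\left(J,X \right)} = \left(2 X\right)^{2} = 4 X^{2}$)
$k{\left(-42,86 \right)} + \left(\left(10017 + 1378\right) + R{\left(93,98 \right)}\right) = \sqrt{\left(-42\right)^{2} + 86^{2}} + \left(\left(10017 + 1378\right) + 4 \cdot 98^{2}\right) = \sqrt{1764 + 7396} + \left(11395 + 4 \cdot 9604\right) = \sqrt{9160} + \left(11395 + 38416\right) = 2 \sqrt{2290} + 49811 = 49811 + 2 \sqrt{2290}$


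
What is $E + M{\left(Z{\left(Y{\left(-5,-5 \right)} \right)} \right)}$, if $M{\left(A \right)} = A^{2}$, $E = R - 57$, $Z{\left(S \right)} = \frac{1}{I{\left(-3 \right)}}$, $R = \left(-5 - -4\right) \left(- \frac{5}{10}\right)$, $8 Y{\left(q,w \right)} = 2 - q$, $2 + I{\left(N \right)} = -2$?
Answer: $- \frac{903}{16} \approx -56.438$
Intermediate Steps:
$I{\left(N \right)} = -4$ ($I{\left(N \right)} = -2 - 2 = -4$)
$Y{\left(q,w \right)} = \frac{1}{4} - \frac{q}{8}$ ($Y{\left(q,w \right)} = \frac{2 - q}{8} = \frac{1}{4} - \frac{q}{8}$)
$R = \frac{1}{2}$ ($R = \left(-5 + 4\right) \left(\left(-5\right) \frac{1}{10}\right) = \left(-1\right) \left(- \frac{1}{2}\right) = \frac{1}{2} \approx 0.5$)
$Z{\left(S \right)} = - \frac{1}{4}$ ($Z{\left(S \right)} = \frac{1}{-4} = - \frac{1}{4}$)
$E = - \frac{113}{2}$ ($E = \frac{1}{2} - 57 = - \frac{113}{2} \approx -56.5$)
$E + M{\left(Z{\left(Y{\left(-5,-5 \right)} \right)} \right)} = - \frac{113}{2} + \left(- \frac{1}{4}\right)^{2} = - \frac{113}{2} + \frac{1}{16} = - \frac{903}{16}$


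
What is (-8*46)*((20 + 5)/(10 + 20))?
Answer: -920/3 ≈ -306.67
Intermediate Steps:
(-8*46)*((20 + 5)/(10 + 20)) = -9200/30 = -368*5/6 = -920/3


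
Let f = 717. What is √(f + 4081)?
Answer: √4798 ≈ 69.268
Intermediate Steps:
√(f + 4081) = √(717 + 4081) = √4798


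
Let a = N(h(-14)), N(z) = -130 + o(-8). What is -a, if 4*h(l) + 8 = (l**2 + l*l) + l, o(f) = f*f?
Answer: 66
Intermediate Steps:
o(f) = f**2
h(l) = -2 + l**2/2 + l/4 (h(l) = -2 + ((l**2 + l*l) + l)/4 = -2 + ((l**2 + l**2) + l)/4 = -2 + (2*l**2 + l)/4 = -2 + (l + 2*l**2)/4 = -2 + (l**2/2 + l/4) = -2 + l**2/2 + l/4)
N(z) = -66 (N(z) = -130 + (-8)**2 = -130 + 64 = -66)
a = -66
-a = -1*(-66) = 66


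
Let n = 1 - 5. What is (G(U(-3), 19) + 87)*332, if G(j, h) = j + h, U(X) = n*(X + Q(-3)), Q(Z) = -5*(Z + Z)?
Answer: -664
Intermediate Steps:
n = -4
Q(Z) = -10*Z
U(X) = -120 - 4*X (U(X) = -4*(X - 10*(-3)) = -4*(X + 30) = -4*(30 + X) = -120 - 4*X)
G(j, h) = h + j
(G(U(-3), 19) + 87)*332 = ((19 + (-120 - 4*(-3))) + 87)*332 = ((19 + (-120 + 12)) + 87)*332 = ((19 - 108) + 87)*332 = (-89 + 87)*332 = -2*332 = -664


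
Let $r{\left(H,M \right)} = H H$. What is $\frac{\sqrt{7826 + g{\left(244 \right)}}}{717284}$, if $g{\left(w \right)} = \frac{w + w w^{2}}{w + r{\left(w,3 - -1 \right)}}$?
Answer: $\frac{\sqrt{9884535}}{25104940} \approx 0.00012523$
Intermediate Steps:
$r{\left(H,M \right)} = H^{2}$
$g{\left(w \right)} = \frac{w + w^{3}}{w + w^{2}}$ ($g{\left(w \right)} = \frac{w + w w^{2}}{w + w^{2}} = \frac{w + w^{3}}{w + w^{2}}$)
$\frac{\sqrt{7826 + g{\left(244 \right)}}}{717284} = \frac{\sqrt{7826 + \frac{1 + 244^{2}}{1 + 244}}}{717284} = \sqrt{7826 + \frac{1 + 59536}{245}} \cdot \frac{1}{717284} = \sqrt{7826 + \frac{1}{245} \cdot 59537} \cdot \frac{1}{717284} = \sqrt{7826 + \frac{59537}{245}} \cdot \frac{1}{717284} = \sqrt{\frac{1976907}{245}} \cdot \frac{1}{717284} = \frac{\sqrt{9884535}}{35} \cdot \frac{1}{717284} = \frac{\sqrt{9884535}}{25104940}$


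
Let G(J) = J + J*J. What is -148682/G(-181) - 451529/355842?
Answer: -104348943/17890945 ≈ -5.8325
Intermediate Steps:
G(J) = J + J²
-148682/G(-181) - 451529/355842 = -148682*(-1/(181*(1 - 181))) - 451529/355842 = -148682/((-181*(-180))) - 451529*1/355842 = -148682/32580 - 451529/355842 = -148682*1/32580 - 451529/355842 = -74341/16290 - 451529/355842 = -104348943/17890945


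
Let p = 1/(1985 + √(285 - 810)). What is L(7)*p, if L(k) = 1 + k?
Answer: 1588/394075 - 4*I*√21/394075 ≈ 0.0040297 - 4.6515e-5*I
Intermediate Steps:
p = 1/(1985 + 5*I*√21) (p = 1/(1985 + √(-525)) = 1/(1985 + 5*I*√21) ≈ 0.00050371 - 5.814e-6*I)
L(7)*p = (1 + 7)*(397/788150 - I*√21/788150) = 8*(397/788150 - I*√21/788150) = 1588/394075 - 4*I*√21/394075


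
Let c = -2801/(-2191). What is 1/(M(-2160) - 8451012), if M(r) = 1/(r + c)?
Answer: -4729759/39971250068299 ≈ -1.1833e-7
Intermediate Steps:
c = 2801/2191 (c = -2801*(-1/2191) = 2801/2191 ≈ 1.2784)
M(r) = 1/(2801/2191 + r) (M(r) = 1/(r + 2801/2191) = 1/(2801/2191 + r))
1/(M(-2160) - 8451012) = 1/(2191/(2801 + 2191*(-2160)) - 8451012) = 1/(2191/(2801 - 4732560) - 8451012) = 1/(2191/(-4729759) - 8451012) = 1/(2191*(-1/4729759) - 8451012) = 1/(-2191/4729759 - 8451012) = 1/(-39971250068299/4729759) = -4729759/39971250068299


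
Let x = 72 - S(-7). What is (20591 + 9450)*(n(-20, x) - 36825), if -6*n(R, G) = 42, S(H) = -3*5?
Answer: -1106470112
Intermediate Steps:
S(H) = -15
x = 87 (x = 72 - 1*(-15) = 72 + 15 = 87)
n(R, G) = -7 (n(R, G) = -⅙*42 = -7)
(20591 + 9450)*(n(-20, x) - 36825) = (20591 + 9450)*(-7 - 36825) = 30041*(-36832) = -1106470112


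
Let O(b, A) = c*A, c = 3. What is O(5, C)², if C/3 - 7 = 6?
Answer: 13689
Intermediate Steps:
C = 39 (C = 21 + 3*6 = 21 + 18 = 39)
O(b, A) = 3*A
O(5, C)² = (3*39)² = 117² = 13689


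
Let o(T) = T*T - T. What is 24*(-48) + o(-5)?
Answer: -1122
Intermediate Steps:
o(T) = T² - T
24*(-48) + o(-5) = 24*(-48) - 5*(-1 - 5) = -1152 - 5*(-6) = -1152 + 30 = -1122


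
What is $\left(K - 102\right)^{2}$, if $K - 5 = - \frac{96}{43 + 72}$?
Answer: $\frac{126585001}{13225} \approx 9571.6$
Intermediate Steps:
$K = \frac{479}{115}$ ($K = 5 - \frac{96}{43 + 72} = 5 - \frac{96}{115} = \frac{479}{115} \approx 4.1652$)
$\left(K - 102\right)^{2} = \left(\frac{479}{115} - 102\right)^{2} = \left(- \frac{11251}{115}\right)^{2} = \frac{126585001}{13225}$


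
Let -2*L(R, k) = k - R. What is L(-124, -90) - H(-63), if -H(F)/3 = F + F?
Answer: -395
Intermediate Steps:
L(R, k) = R/2 - k/2 (L(R, k) = -(k - R)/2 = R/2 - k/2)
H(F) = -6*F (H(F) = -3*(F + F) = -6*F)
L(-124, -90) - H(-63) = ((½)*(-124) - ½*(-90)) - (-6)*(-63) = (-62 + 45) - 1*378 = -17 - 378 = -395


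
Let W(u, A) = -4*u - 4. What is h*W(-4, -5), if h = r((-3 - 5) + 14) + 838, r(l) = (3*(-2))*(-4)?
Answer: 10344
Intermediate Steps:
W(u, A) = -4 - 4*u
r(l) = 24 (r(l) = -6*(-4) = 24)
h = 862 (h = 24 + 838 = 862)
h*W(-4, -5) = 862*(-4 - 4*(-4)) = 862*(-4 + 16) = 862*12 = 10344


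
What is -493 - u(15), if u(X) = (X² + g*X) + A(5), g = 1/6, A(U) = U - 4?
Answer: -1443/2 ≈ -721.50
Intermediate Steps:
A(U) = -4 + U
g = ⅙ ≈ 0.16667
u(X) = 1 + X² + X/6 (u(X) = (X² + X/6) + (-4 + 5) = (X² + X/6) + 1 = 1 + X² + X/6)
-493 - u(15) = -493 - (1 + 15² + (⅙)*15) = -493 - (1 + 225 + 5/2) = -493 - 1*457/2 = -493 - 457/2 = -1443/2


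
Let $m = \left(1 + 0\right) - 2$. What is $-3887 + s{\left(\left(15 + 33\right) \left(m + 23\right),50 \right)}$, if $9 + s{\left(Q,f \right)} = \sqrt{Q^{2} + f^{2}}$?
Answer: $-3896 + 2 \sqrt{279409} \approx -2838.8$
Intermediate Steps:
$m = -1$ ($m = 1 - 2 = -1$)
$s{\left(Q,f \right)} = -9 + \sqrt{Q^{2} + f^{2}}$
$-3887 + s{\left(\left(15 + 33\right) \left(m + 23\right),50 \right)} = -3887 - \left(9 - \sqrt{\left(\left(15 + 33\right) \left(-1 + 23\right)\right)^{2} + 50^{2}}\right) = -3887 - \left(9 - \sqrt{\left(48 \cdot 22\right)^{2} + 2500}\right) = -3887 - \left(9 - \sqrt{1056^{2} + 2500}\right) = -3887 - \left(9 - \sqrt{1115136 + 2500}\right) = -3887 - \left(9 - \sqrt{1117636}\right) = -3887 - \left(9 - 2 \sqrt{279409}\right) = -3896 + 2 \sqrt{279409}$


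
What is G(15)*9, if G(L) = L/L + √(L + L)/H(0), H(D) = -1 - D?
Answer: 9 - 9*√30 ≈ -40.295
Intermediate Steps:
G(L) = 1 - √2*√L (G(L) = L/L + √(L + L)/(-1 - 1*0) = 1 + √(2*L)/(-1 + 0) = 1 + (√2*√L)/(-1) = 1 + (√2*√L)*(-1) = 1 - √2*√L)
G(15)*9 = (1 - √2*√15)*9 = (1 - √30)*9 = 9 - 9*√30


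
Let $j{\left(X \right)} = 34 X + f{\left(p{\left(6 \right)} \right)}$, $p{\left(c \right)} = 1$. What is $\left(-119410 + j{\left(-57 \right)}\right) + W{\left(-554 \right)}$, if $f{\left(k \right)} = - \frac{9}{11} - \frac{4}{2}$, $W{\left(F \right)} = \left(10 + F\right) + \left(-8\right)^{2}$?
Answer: $- \frac{1340139}{11} \approx -1.2183 \cdot 10^{5}$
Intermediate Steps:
$W{\left(F \right)} = 74 + F$ ($W{\left(F \right)} = \left(10 + F\right) + 64 = 74 + F$)
$f{\left(k \right)} = - \frac{31}{11}$ ($f{\left(k \right)} = \left(-9\right) \frac{1}{11} - 2 = - \frac{9}{11} - 2 = - \frac{31}{11}$)
$j{\left(X \right)} = - \frac{31}{11} + 34 X$ ($j{\left(X \right)} = 34 X - \frac{31}{11} = - \frac{31}{11} + 34 X$)
$\left(-119410 + j{\left(-57 \right)}\right) + W{\left(-554 \right)} = \left(-119410 + \left(- \frac{31}{11} + 34 \left(-57\right)\right)\right) + \left(74 - 554\right) = \left(-119410 - \frac{21349}{11}\right) - 480 = - \frac{1334859}{11} - 480 = - \frac{1340139}{11}$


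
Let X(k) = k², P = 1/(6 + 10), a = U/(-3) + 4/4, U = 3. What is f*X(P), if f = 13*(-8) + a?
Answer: -13/32 ≈ -0.40625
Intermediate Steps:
a = 0 (a = 3/(-3) + 4/4 = 3*(-⅓) + 4*(¼) = -1 + 1 = 0)
f = -104 (f = 13*(-8) + 0 = -104 + 0 = -104)
P = 1/16 ≈ 0.062500
f*X(P) = -104*(1/16)² = -104*1/256 = -13/32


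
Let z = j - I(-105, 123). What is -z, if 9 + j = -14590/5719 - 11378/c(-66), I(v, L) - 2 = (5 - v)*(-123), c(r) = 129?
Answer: -230388439/17157 ≈ -13428.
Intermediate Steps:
I(v, L) = -613 + 123*v (I(v, L) = 2 + (5 - v)*(-123) = 2 + (-615 + 123*v) = -613 + 123*v)
j = -1711457/17157 (j = -9 + (-14590/5719 - 11378/129) = -9 - 1557044/17157 = -1711457/17157 ≈ -99.753)
z = 230388439/17157 (z = -1711457/17157 - (-613 + 123*(-105)) = -1711457/17157 - (-613 - 12915) = -1711457/17157 - 1*(-13528) = -1711457/17157 + 13528 = 230388439/17157 ≈ 13428.)
-z = -1*230388439/17157 = -230388439/17157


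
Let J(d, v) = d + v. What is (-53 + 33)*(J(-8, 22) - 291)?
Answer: 5540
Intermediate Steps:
(-53 + 33)*(J(-8, 22) - 291) = (-53 + 33)*((-8 + 22) - 291) = -20*(14 - 291) = -20*(-277) = 5540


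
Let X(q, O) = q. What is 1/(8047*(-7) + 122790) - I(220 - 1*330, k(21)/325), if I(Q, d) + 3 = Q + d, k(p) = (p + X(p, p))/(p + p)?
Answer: 2440714089/21599825 ≈ 113.00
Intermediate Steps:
k(p) = 1 (k(p) = (p + p)/(p + p) = (2*p)/((2*p)) = (2*p)*(1/(2*p)) = 1)
I(Q, d) = -3 + Q + d (I(Q, d) = -3 + (Q + d) = -3 + Q + d)
1/(8047*(-7) + 122790) - I(220 - 1*330, k(21)/325) = 1/(8047*(-7) + 122790) - (-3 + (220 - 1*330) + 1/325) = 1/(-56329 + 122790) - (-3 + (220 - 330) + 1*(1/325)) = 1/66461 - (-3 - 110 + 1/325) = 1/66461 - 1*(-36724/325) = 1/66461 + 36724/325 = 2440714089/21599825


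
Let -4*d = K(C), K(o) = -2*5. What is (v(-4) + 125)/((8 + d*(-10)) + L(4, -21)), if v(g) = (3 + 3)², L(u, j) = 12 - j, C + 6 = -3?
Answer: 161/16 ≈ 10.063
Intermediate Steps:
C = -9 (C = -6 - 3 = -9)
K(o) = -10
d = 5/2 (d = -¼*(-10) = 5/2 ≈ 2.5000)
v(g) = 36 (v(g) = 6² = 36)
(v(-4) + 125)/((8 + d*(-10)) + L(4, -21)) = (36 + 125)/((8 + (5/2)*(-10)) + (12 - 1*(-21))) = 161/((8 - 25) + (12 + 21)) = 161/(-17 + 33) = 161/16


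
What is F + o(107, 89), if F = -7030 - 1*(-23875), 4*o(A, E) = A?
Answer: 67487/4 ≈ 16872.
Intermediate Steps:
o(A, E) = A/4
F = 16845 (F = -7030 + 23875 = 16845)
F + o(107, 89) = 16845 + (¼)*107 = 16845 + 107/4 = 67487/4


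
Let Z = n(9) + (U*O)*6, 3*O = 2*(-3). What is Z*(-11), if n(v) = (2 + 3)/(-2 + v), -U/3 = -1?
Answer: 2717/7 ≈ 388.14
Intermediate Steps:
U = 3 (U = -3*(-1) = 3)
O = -2 (O = (2*(-3))/3 = (⅓)*(-6) = -2)
n(v) = 5/(-2 + v)
Z = -247/7 (Z = 5/(-2 + 9) + (3*(-2))*6 = 5/7 - 6*6 = 5*(⅐) - 36 = 5/7 - 36 = -247/7 ≈ -35.286)
Z*(-11) = -247/7*(-11) = 2717/7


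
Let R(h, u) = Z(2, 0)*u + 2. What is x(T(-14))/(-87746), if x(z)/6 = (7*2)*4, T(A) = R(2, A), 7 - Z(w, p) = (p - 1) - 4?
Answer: -168/43873 ≈ -0.0038292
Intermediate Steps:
Z(w, p) = 12 - p (Z(w, p) = 7 - ((p - 1) - 4) = 7 - ((-1 + p) - 4) = 7 - (-5 + p) = 7 + (5 - p) = 12 - p)
R(h, u) = 2 + 12*u (R(h, u) = (12 - 1*0)*u + 2 = (12 + 0)*u + 2 = 12*u + 2 = 2 + 12*u)
T(A) = 2 + 12*A
x(z) = 336 (x(z) = 6*((7*2)*4) = 6*(14*4) = 6*56 = 336)
x(T(-14))/(-87746) = 336/(-87746) = 336*(-1/87746) = -168/43873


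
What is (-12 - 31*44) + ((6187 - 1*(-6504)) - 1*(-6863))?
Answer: 18178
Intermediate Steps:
(-12 - 31*44) + ((6187 - 1*(-6504)) - 1*(-6863)) = (-12 - 1364) + ((6187 + 6504) + 6863) = -1376 + (12691 + 6863) = -1376 + 19554 = 18178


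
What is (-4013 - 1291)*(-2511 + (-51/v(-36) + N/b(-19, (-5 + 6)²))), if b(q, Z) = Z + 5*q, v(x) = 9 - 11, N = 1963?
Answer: 624811200/47 ≈ 1.3294e+7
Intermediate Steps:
v(x) = -2
(-4013 - 1291)*(-2511 + (-51/v(-36) + N/b(-19, (-5 + 6)²))) = (-4013 - 1291)*(-2511 + (-51/(-2) + 1963/((-5 + 6)² + 5*(-19)))) = -5304*(-2511 + (-51*(-½) + 1963/(1² - 95))) = -5304*(-2511 + (51/2 + 1963/(1 - 95))) = -5304*(-2511 + (51/2 + 1963/(-94))) = -5304*(-2511 + (51/2 + 1963*(-1/94))) = -5304*(-2511 + (51/2 - 1963/94)) = -5304*(-2511 + 217/47) = -5304*(-117800/47) = 624811200/47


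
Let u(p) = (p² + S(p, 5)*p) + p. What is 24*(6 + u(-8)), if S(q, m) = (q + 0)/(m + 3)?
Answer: 1680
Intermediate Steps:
S(q, m) = q/(3 + m)
u(p) = p + 9*p²/8 (u(p) = (p² + (p/(3 + 5))*p) + p = (p² + (p/8)*p) + p = (p² + p²/8) + p = 9*p²/8 + p = p + 9*p²/8)
24*(6 + u(-8)) = 24*(6 + (⅛)*(-8)*(8 + 9*(-8))) = 24*(6 + (⅛)*(-8)*(8 - 72)) = 24*(6 + (⅛)*(-8)*(-64)) = 24*(6 + 64) = 24*70 = 1680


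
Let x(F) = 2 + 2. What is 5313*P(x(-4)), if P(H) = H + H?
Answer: 42504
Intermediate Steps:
x(F) = 4
P(H) = 2*H
5313*P(x(-4)) = 5313*(2*4) = 5313*8 = 42504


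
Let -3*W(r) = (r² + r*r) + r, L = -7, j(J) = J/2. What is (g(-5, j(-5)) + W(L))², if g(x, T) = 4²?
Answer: 1849/9 ≈ 205.44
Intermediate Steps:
j(J) = J/2 (j(J) = J*(½) = J/2)
g(x, T) = 16
W(r) = -2*r²/3 - r/3 (W(r) = -((r² + r*r) + r)/3 = -((r² + r²) + r)/3 = -(2*r² + r)/3 = -(r + 2*r²)/3 = -2*r²/3 - r/3)
(g(-5, j(-5)) + W(L))² = (16 - ⅓*(-7)*(1 + 2*(-7)))² = (16 - ⅓*(-7)*(1 - 14))² = (16 - ⅓*(-7)*(-13))² = (16 - 91/3)² = (-43/3)² = 1849/9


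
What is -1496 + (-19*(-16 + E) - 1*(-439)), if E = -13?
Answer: -506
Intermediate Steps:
-1496 + (-19*(-16 + E) - 1*(-439)) = -1496 + (-19*(-16 - 13) - 1*(-439)) = -1496 + (-19*(-29) + 439) = -1496 + (551 + 439) = -1496 + 990 = -506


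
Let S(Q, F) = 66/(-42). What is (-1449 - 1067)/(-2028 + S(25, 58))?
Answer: 17612/14207 ≈ 1.2397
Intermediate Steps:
S(Q, F) = -11/7 (S(Q, F) = 66*(-1/42) = -11/7)
(-1449 - 1067)/(-2028 + S(25, 58)) = (-1449 - 1067)/(-2028 - 11/7) = -2516/(-14207/7) = -2516*(-7/14207) = 17612/14207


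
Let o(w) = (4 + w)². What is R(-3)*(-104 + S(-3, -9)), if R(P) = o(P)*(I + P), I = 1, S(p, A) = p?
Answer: 214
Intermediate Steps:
R(P) = (4 + P)²*(1 + P)
R(-3)*(-104 + S(-3, -9)) = ((4 - 3)²*(1 - 3))*(-104 - 3) = (1²*(-2))*(-107) = (1*(-2))*(-107) = -2*(-107) = 214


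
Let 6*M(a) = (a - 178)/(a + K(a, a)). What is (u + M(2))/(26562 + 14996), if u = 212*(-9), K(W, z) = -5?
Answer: -8542/187011 ≈ -0.045676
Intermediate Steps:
u = -1908
M(a) = (-178 + a)/(6*(-5 + a)) (M(a) = ((a - 178)/(a - 5))/6 = ((-178 + a)/(-5 + a))/6 = (-178 + a)/(6*(-5 + a)))
(u + M(2))/(26562 + 14996) = (-1908 + (-178 + 2)/(6*(-5 + 2)))/(26562 + 14996) = (-1908 + (⅙)*(-176)/(-3))/41558 = (-1908 + (⅙)*(-⅓)*(-176))*(1/41558) = (-1908 + 88/9)*(1/41558) = -17084/9*1/41558 = -8542/187011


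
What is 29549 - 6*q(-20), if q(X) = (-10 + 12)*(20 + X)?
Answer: 29549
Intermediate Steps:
q(X) = 40 + 2*X (q(X) = 2*(20 + X) = 40 + 2*X)
29549 - 6*q(-20) = 29549 - 6*(40 + 2*(-20)) = 29549 - 6*(40 - 40) = 29549 - 6*0 = 29549 + 0 = 29549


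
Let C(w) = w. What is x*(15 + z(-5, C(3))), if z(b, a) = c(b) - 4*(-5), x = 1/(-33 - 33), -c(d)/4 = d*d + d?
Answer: 15/22 ≈ 0.68182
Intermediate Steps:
c(d) = -4*d - 4*d**2 (c(d) = -4*(d*d + d) = -4*(d**2 + d) = -4*(d + d**2) = -4*d - 4*d**2)
x = -1/66 (x = 1/(-66) = -1/66 ≈ -0.015152)
z(b, a) = 20 - 4*b*(1 + b) (z(b, a) = -4*b*(1 + b) - 4*(-5) = -4*b*(1 + b) + 20 = 20 - 4*b*(1 + b))
x*(15 + z(-5, C(3))) = -(15 + (20 - 4*(-5)*(1 - 5)))/66 = -(15 + (20 - 4*(-5)*(-4)))/66 = -(15 + (20 - 80))/66 = -(15 - 60)/66 = -1/66*(-45) = 15/22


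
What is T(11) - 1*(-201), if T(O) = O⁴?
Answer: 14842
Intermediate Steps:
T(11) - 1*(-201) = 11⁴ - 1*(-201) = 14641 + 201 = 14842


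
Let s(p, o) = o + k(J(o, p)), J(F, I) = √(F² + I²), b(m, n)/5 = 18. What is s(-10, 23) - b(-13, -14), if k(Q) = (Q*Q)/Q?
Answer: -67 + √629 ≈ -41.920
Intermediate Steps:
b(m, n) = 90 (b(m, n) = 5*18 = 90)
k(Q) = Q (k(Q) = Q²/Q = Q)
s(p, o) = o + √(o² + p²)
s(-10, 23) - b(-13, -14) = (23 + √(23² + (-10)²)) - 1*90 = (23 + √(529 + 100)) - 90 = (23 + √629) - 90 = -67 + √629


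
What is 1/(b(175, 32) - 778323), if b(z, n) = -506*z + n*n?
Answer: -1/865849 ≈ -1.1549e-6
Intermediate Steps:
b(z, n) = n² - 506*z (b(z, n) = -506*z + n² = n² - 506*z)
1/(b(175, 32) - 778323) = 1/((32² - 506*175) - 778323) = 1/((1024 - 88550) - 778323) = 1/(-87526 - 778323) = 1/(-865849) = -1/865849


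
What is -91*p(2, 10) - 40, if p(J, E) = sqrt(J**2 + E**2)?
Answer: -40 - 182*sqrt(26) ≈ -968.02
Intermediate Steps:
p(J, E) = sqrt(E**2 + J**2)
-91*p(2, 10) - 40 = -91*sqrt(10**2 + 2**2) - 40 = -91*sqrt(100 + 4) - 40 = -182*sqrt(26) - 40 = -40 - 182*sqrt(26)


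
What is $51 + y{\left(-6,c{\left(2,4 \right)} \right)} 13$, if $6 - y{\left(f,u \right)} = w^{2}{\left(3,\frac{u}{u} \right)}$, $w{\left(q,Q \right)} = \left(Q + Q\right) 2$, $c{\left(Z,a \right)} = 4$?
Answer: $-79$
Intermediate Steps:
$w{\left(q,Q \right)} = 4 Q$ ($w{\left(q,Q \right)} = 2 Q 2 = 4 Q$)
$y{\left(f,u \right)} = -10$ ($y{\left(f,u \right)} = 6 - \left(4 \frac{u}{u}\right)^{2} = 6 - \left(4 \cdot 1\right)^{2} = 6 - 4^{2} = 6 - 16 = -10$)
$51 + y{\left(-6,c{\left(2,4 \right)} \right)} 13 = 51 - 130 = -79$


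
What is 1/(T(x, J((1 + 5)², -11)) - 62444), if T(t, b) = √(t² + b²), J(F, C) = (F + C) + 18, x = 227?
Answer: -31222/1949599879 - √53378/3899199758 ≈ -1.6074e-5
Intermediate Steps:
J(F, C) = 18 + C + F (J(F, C) = (C + F) + 18 = 18 + C + F)
T(t, b) = √(b² + t²)
1/(T(x, J((1 + 5)², -11)) - 62444) = 1/(√((18 - 11 + (1 + 5)²)² + 227²) - 62444) = 1/(√((18 - 11 + 6²)² + 51529) - 62444) = 1/(√((18 - 11 + 36)² + 51529) - 62444) = 1/(√(43² + 51529) - 62444) = 1/(√(1849 + 51529) - 62444) = 1/(√53378 - 62444) = 1/(-62444 + √53378)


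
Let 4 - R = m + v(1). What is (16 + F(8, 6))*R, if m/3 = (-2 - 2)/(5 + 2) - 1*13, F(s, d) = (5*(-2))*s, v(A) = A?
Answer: -19584/7 ≈ -2797.7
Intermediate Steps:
F(s, d) = -10*s
m = -285/7 (m = 3*((-2 - 2)/(5 + 2) - 1*13) = 3*(-4/7 - 13) = 3*(-95/7) = -285/7 ≈ -40.714)
R = 306/7 (R = 4 - (-285/7 + 1) = 4 - 1*(-278/7) = 4 + 278/7 = 306/7 ≈ 43.714)
(16 + F(8, 6))*R = (16 - 10*8)*(306/7) = (16 - 80)*(306/7) = -64*306/7 = -19584/7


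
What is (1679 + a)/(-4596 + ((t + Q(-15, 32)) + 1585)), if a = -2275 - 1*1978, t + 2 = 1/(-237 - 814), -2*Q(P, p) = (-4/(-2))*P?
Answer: 2705274/3150899 ≈ 0.85857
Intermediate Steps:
Q(P, p) = -P (Q(P, p) = -(-4/(-2))*P/2 = -(-4*(-1/2))*P/2 = -P)
t = -2103/1051 (t = -2 + 1/(-237 - 814) = -2 + 1/(-1051) = -2 - 1/1051 = -2103/1051 ≈ -2.0009)
a = -4253 (a = -2275 - 1978 = -4253)
(1679 + a)/(-4596 + ((t + Q(-15, 32)) + 1585)) = (1679 - 4253)/(-4596 + ((-2103/1051 - 1*(-15)) + 1585)) = -2574/(-4596 + ((-2103/1051 + 15) + 1585)) = -2574/(-4596 + (13662/1051 + 1585)) = -2574/(-4596 + 1679497/1051) = -2574/(-3150899/1051) = -2574*(-1051/3150899) = 2705274/3150899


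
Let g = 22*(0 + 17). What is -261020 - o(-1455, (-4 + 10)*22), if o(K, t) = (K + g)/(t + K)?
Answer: -345330541/1323 ≈ -2.6102e+5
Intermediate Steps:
g = 374 (g = 22*17 = 374)
o(K, t) = (374 + K)/(K + t) (o(K, t) = (K + 374)/(t + K) = (374 + K)/(K + t))
-261020 - o(-1455, (-4 + 10)*22) = -261020 - (374 - 1455)/(-1455 + (-4 + 10)*22) = -261020 - (-1081)/(-1455 + 6*22) = -261020 - (-1081)/(-1455 + 132) = -261020 - (-1081)/(-1323) = -261020 - (-1)*(-1081)/1323 = -261020 - 1*1081/1323 = -261020 - 1081/1323 = -345330541/1323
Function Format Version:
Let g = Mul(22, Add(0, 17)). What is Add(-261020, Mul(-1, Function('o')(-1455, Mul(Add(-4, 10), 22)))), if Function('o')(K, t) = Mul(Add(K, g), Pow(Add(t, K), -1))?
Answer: Rational(-345330541, 1323) ≈ -2.6102e+5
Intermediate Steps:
g = 374 (g = Mul(22, 17) = 374)
Function('o')(K, t) = Mul(Pow(Add(K, t), -1), Add(374, K)) (Function('o')(K, t) = Mul(Add(K, 374), Pow(Add(t, K), -1)) = Mul(Add(374, K), Pow(Add(K, t), -1)) = Mul(Pow(Add(K, t), -1), Add(374, K)))
Add(-261020, Mul(-1, Function('o')(-1455, Mul(Add(-4, 10), 22)))) = Add(-261020, Mul(-1, Mul(Pow(Add(-1455, Mul(Add(-4, 10), 22)), -1), Add(374, -1455)))) = Add(-261020, Mul(-1, Mul(Pow(Add(-1455, Mul(6, 22)), -1), -1081))) = Add(-261020, Mul(-1, Mul(Pow(Add(-1455, 132), -1), -1081))) = Add(-261020, Mul(-1, Mul(Pow(-1323, -1), -1081))) = Add(-261020, Mul(-1, Mul(Rational(-1, 1323), -1081))) = Add(-261020, Mul(-1, Rational(1081, 1323))) = Add(-261020, Rational(-1081, 1323)) = Rational(-345330541, 1323)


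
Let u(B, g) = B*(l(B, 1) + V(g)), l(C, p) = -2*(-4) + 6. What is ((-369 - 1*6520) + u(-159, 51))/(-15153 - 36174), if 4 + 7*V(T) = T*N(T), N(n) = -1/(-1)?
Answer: 71278/359289 ≈ 0.19839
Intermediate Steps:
N(n) = 1 (N(n) = -1*(-1) = 1)
V(T) = -4/7 + T/7 (V(T) = -4/7 + (T*1)/7 = -4/7 + T/7)
l(C, p) = 14 (l(C, p) = 8 + 6 = 14)
u(B, g) = B*(94/7 + g/7) (u(B, g) = B*(14 + (-4/7 + g/7)) = B*(94/7 + g/7))
((-369 - 1*6520) + u(-159, 51))/(-15153 - 36174) = ((-369 - 1*6520) + (1/7)*(-159)*(94 + 51))/(-15153 - 36174) = ((-369 - 6520) + (1/7)*(-159)*145)/(-51327) = (-6889 - 23055/7)*(-1/51327) = -71278/7*(-1/51327) = 71278/359289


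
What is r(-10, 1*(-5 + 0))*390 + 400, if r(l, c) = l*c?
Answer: 19900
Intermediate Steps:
r(l, c) = c*l
r(-10, 1*(-5 + 0))*390 + 400 = ((1*(-5 + 0))*(-10))*390 + 400 = ((1*(-5))*(-10))*390 + 400 = -5*(-10)*390 + 400 = 50*390 + 400 = 19500 + 400 = 19900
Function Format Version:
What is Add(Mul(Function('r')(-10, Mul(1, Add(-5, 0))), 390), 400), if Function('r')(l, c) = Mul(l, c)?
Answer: 19900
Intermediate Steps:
Function('r')(l, c) = Mul(c, l)
Add(Mul(Function('r')(-10, Mul(1, Add(-5, 0))), 390), 400) = Add(Mul(Mul(Mul(1, Add(-5, 0)), -10), 390), 400) = Add(Mul(Mul(Mul(1, -5), -10), 390), 400) = Add(Mul(Mul(-5, -10), 390), 400) = Add(Mul(50, 390), 400) = Add(19500, 400) = 19900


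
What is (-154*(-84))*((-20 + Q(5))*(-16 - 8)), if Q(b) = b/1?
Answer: 4656960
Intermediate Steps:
Q(b) = b (Q(b) = b*1 = b)
(-154*(-84))*((-20 + Q(5))*(-16 - 8)) = (-154*(-84))*((-20 + 5)*(-16 - 8)) = 12936*(-15*(-24)) = 12936*360 = 4656960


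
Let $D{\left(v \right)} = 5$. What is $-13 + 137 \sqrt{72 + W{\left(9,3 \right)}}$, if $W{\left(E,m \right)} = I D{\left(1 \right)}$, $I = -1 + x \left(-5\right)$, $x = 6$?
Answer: $-13 + 137 i \sqrt{83} \approx -13.0 + 1248.1 i$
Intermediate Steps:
$I = -31$ ($I = -1 + 6 \left(-5\right) = -1 - 30 = -31$)
$W{\left(E,m \right)} = -155$ ($W{\left(E,m \right)} = \left(-31\right) 5 = -155$)
$-13 + 137 \sqrt{72 + W{\left(9,3 \right)}} = -13 + 137 \sqrt{72 - 155} = -13 + 137 \sqrt{-83} = -13 + 137 i \sqrt{83}$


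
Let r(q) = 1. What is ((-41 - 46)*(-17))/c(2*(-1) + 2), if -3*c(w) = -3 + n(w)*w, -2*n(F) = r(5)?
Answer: 1479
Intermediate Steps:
n(F) = -1/2 (n(F) = -1/2*1 = -1/2)
c(w) = 1 + w/6 (c(w) = -(-3 - w/2)/3 = 1 + w/6)
((-41 - 46)*(-17))/c(2*(-1) + 2) = ((-41 - 46)*(-17))/(1 + (2*(-1) + 2)/6) = (-87*(-17))/(1 + (-2 + 2)/6) = 1479/(1 + (1/6)*0) = 1479/(1 + 0) = 1479/1 = 1479*1 = 1479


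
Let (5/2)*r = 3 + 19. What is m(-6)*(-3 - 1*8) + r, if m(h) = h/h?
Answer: -11/5 ≈ -2.2000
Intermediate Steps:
m(h) = 1
r = 44/5 (r = 2*(3 + 19)/5 = (⅖)*22 = 44/5 ≈ 8.8000)
m(-6)*(-3 - 1*8) + r = 1*(-3 - 1*8) + 44/5 = 1*(-3 - 8) + 44/5 = 1*(-11) + 44/5 = -11 + 44/5 = -11/5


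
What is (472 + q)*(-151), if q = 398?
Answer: -131370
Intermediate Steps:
(472 + q)*(-151) = (472 + 398)*(-151) = 870*(-151) = -131370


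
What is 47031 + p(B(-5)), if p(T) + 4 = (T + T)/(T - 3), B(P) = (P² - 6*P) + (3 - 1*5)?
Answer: 1175728/25 ≈ 47029.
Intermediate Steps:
B(P) = -2 + P² - 6*P (B(P) = (P² - 6*P) + (3 - 5) = (P² - 6*P) - 2 = -2 + P² - 6*P)
p(T) = -4 + 2*T/(-3 + T) (p(T) = -4 + (T + T)/(T - 3) = -4 + (2*T)/(-3 + T) = -4 + 2*T/(-3 + T))
47031 + p(B(-5)) = 47031 + 2*(6 - (-2 + (-5)² - 6*(-5)))/(-3 + (-2 + (-5)² - 6*(-5))) = 47031 + 2*(6 - (-2 + 25 + 30))/(-3 + (-2 + 25 + 30)) = 47031 + 2*(6 - 1*53)/(-3 + 53) = 47031 + 2*(6 - 53)/50 = 47031 + 2*(1/50)*(-47) = 47031 - 47/25 = 1175728/25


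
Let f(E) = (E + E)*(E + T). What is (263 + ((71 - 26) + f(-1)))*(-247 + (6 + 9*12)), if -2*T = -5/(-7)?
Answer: -41325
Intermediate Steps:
T = -5/14 (T = -(-5)/(2*(-7)) = -(-5)*(-1)/(2*7) = -½*5/7 = -5/14 ≈ -0.35714)
f(E) = 2*E*(-5/14 + E) (f(E) = (E + E)*(E - 5/14) = (2*E)*(-5/14 + E) = 2*E*(-5/14 + E))
(263 + ((71 - 26) + f(-1)))*(-247 + (6 + 9*12)) = (263 + ((71 - 26) + (⅐)*(-1)*(-5 + 14*(-1))))*(-247 + (6 + 9*12)) = (263 + (45 + (⅐)*(-1)*(-5 - 14)))*(-247 + (6 + 108)) = (263 + (45 + (⅐)*(-1)*(-19)))*(-247 + 114) = (263 + (45 + 19/7))*(-133) = (263 + 334/7)*(-133) = (2175/7)*(-133) = -41325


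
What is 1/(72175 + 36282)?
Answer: 1/108457 ≈ 9.2202e-6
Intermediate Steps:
1/(72175 + 36282) = 1/108457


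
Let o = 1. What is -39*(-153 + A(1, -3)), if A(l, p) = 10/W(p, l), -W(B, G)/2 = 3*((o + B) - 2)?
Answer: 23803/4 ≈ 5950.8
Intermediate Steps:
W(B, G) = 6 - 6*B (W(B, G) = -6*((1 + B) - 2) = -6*(-1 + B) = -2*(-3 + 3*B) = 6 - 6*B)
A(l, p) = 10/(6 - 6*p)
-39*(-153 + A(1, -3)) = -39*(-153 - 5/(-3 + 3*(-3))) = -39*(-153 - 5/(-3 - 9)) = -39*(-153 - 5/(-12)) = -39*(-153 - 5*(-1/12)) = -39*(-153 + 5/12) = -39*(-1831/12) = 23803/4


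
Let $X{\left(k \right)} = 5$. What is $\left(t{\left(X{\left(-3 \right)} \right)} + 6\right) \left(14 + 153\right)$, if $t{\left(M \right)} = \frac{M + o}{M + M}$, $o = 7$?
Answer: $\frac{6012}{5} \approx 1202.4$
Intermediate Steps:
$t{\left(M \right)} = \frac{7 + M}{2 M}$ ($t{\left(M \right)} = \frac{M + 7}{M + M} = \frac{7 + M}{2 M}$)
$\left(t{\left(X{\left(-3 \right)} \right)} + 6\right) \left(14 + 153\right) = \left(\frac{7 + 5}{2 \cdot 5} + 6\right) \left(14 + 153\right) = \left(\frac{1}{2} \cdot \frac{1}{5} \cdot 12 + 6\right) 167 = \left(\frac{6}{5} + 6\right) 167 = \frac{36}{5} \cdot 167 = \frac{6012}{5}$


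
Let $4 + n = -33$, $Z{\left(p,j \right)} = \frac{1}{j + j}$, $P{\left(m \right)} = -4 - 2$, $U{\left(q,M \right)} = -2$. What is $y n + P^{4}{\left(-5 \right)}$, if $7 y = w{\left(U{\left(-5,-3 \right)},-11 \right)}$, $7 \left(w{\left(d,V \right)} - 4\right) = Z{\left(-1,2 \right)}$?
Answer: $\frac{249835}{196} \approx 1274.7$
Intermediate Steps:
$P{\left(m \right)} = -6$ ($P{\left(m \right)} = -4 - 2 = -6$)
$Z{\left(p,j \right)} = \frac{1}{2 j}$
$w{\left(d,V \right)} = \frac{113}{28}$ ($w{\left(d,V \right)} = 4 + \frac{\frac{1}{2} \cdot \frac{1}{2}}{7} = 4 + \frac{1}{7} \cdot \frac{1}{4} = 4 + \frac{1}{28} = \frac{113}{28}$)
$y = \frac{113}{196}$ ($y = \frac{1}{7} \cdot \frac{113}{28} = \frac{113}{196} \approx 0.57653$)
$n = -37$ ($n = -4 - 33 = -37$)
$y n + P^{4}{\left(-5 \right)} = \frac{113}{196} \left(-37\right) + \left(-6\right)^{4} = - \frac{4181}{196} + 1296 = \frac{249835}{196}$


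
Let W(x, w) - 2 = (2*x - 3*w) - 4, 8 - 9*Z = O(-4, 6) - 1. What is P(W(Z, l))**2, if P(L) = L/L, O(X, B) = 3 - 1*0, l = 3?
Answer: 1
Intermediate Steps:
O(X, B) = 3 (O(X, B) = 3 + 0 = 3)
Z = 2/3 (Z = 8/9 - (3 - 1)/9 = 8/9 - 1/9*2 = 8/9 - 2/9 = 2/3 ≈ 0.66667)
W(x, w) = -2 - 3*w + 2*x (W(x, w) = 2 + ((2*x - 3*w) - 4) = 2 + ((-3*w + 2*x) - 4) = 2 + (-4 - 3*w + 2*x) = -2 - 3*w + 2*x)
P(L) = 1
P(W(Z, l))**2 = 1**2 = 1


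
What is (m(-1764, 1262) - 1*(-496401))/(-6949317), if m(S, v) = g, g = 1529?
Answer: -497930/6949317 ≈ -0.071652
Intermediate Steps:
m(S, v) = 1529
(m(-1764, 1262) - 1*(-496401))/(-6949317) = (1529 - 1*(-496401))/(-6949317) = (1529 + 496401)*(-1/6949317) = 497930*(-1/6949317) = -497930/6949317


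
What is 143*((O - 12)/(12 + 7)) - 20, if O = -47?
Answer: -8817/19 ≈ -464.05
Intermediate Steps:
143*((O - 12)/(12 + 7)) - 20 = 143*((-47 - 12)/(12 + 7)) - 20 = 143*(-59/19) - 20 = -8437/19 - 20 = -8817/19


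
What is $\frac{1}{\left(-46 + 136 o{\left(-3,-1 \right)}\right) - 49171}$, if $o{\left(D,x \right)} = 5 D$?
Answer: $- \frac{1}{51257} \approx -1.951 \cdot 10^{-5}$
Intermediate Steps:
$\frac{1}{\left(-46 + 136 o{\left(-3,-1 \right)}\right) - 49171} = \frac{1}{\left(-46 + 136 \cdot 5 \left(-3\right)\right) - 49171} = \frac{1}{\left(-46 + 136 \left(-15\right)\right) - 49171} = \frac{1}{\left(-46 - 2040\right) - 49171} = \frac{1}{-2086 - 49171} = \frac{1}{-51257} = - \frac{1}{51257}$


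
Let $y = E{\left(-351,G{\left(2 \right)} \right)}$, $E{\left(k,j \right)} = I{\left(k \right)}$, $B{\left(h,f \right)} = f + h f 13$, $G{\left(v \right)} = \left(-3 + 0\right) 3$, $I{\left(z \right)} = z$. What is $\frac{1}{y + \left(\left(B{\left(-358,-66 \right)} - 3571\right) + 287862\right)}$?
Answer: $\frac{1}{591038} \approx 1.6919 \cdot 10^{-6}$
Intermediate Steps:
$G{\left(v \right)} = -9$ ($G{\left(v \right)} = \left(-3\right) 3 = -9$)
$B{\left(h,f \right)} = f + 13 f h$ ($B{\left(h,f \right)} = f + f h 13 = f + 13 f h$)
$E{\left(k,j \right)} = k$
$y = -351$
$\frac{1}{y + \left(\left(B{\left(-358,-66 \right)} - 3571\right) + 287862\right)} = \frac{1}{-351 - \left(-284291 + 66 \left(1 + 13 \left(-358\right)\right)\right)} = \frac{1}{-351 - \left(-284291 + 66 \left(1 - 4654\right)\right)} = \frac{1}{-351 + \left(\left(\left(-66\right) \left(-4653\right) - 3571\right) + 287862\right)} = \frac{1}{-351 + \left(\left(307098 - 3571\right) + 287862\right)} = \frac{1}{-351 + \left(303527 + 287862\right)} = \frac{1}{-351 + 591389} = \frac{1}{591038}$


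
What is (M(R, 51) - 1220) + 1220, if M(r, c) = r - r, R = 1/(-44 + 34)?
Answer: 0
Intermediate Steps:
R = -⅒ (R = 1/(-10) = -⅒ ≈ -0.10000)
M(r, c) = 0
(M(R, 51) - 1220) + 1220 = (0 - 1220) + 1220 = -1220 + 1220 = 0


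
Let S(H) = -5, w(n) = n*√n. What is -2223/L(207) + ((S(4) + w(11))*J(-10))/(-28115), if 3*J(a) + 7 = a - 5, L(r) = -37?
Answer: 37498973/624153 + 242*√11/84345 ≈ 60.089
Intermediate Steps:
w(n) = n^(3/2)
J(a) = -4 + a/3 (J(a) = -7/3 + (a - 5)/3 = -7/3 + (-5 + a)/3 = -7/3 + (-5/3 + a/3) = -4 + a/3)
-2223/L(207) + ((S(4) + w(11))*J(-10))/(-28115) = -2223/(-37) + ((-5 + 11^(3/2))*(-4 + (⅓)*(-10)))/(-28115) = -2223*(-1/37) + ((-5 + 11*√11)*(-4 - 10/3))*(-1/28115) = 2223/37 + ((-5 + 11*√11)*(-22/3))*(-1/28115) = 2223/37 + (110/3 - 242*√11/3)*(-1/28115) = 2223/37 + (-22/16869 + 242*√11/84345) = 37498973/624153 + 242*√11/84345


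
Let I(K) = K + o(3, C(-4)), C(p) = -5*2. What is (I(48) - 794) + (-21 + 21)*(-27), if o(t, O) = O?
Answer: -756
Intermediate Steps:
C(p) = -10
I(K) = -10 + K (I(K) = K - 10 = -10 + K)
(I(48) - 794) + (-21 + 21)*(-27) = ((-10 + 48) - 794) + (-21 + 21)*(-27) = (38 - 794) + 0*(-27) = -756 + 0 = -756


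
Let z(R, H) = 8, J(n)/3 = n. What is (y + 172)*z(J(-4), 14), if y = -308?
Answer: -1088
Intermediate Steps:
J(n) = 3*n
(y + 172)*z(J(-4), 14) = (-308 + 172)*8 = -136*8 = -1088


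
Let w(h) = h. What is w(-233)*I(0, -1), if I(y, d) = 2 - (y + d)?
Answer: -699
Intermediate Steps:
I(y, d) = 2 - d - y (I(y, d) = 2 - (d + y) = 2 + (-d - y) = 2 - d - y)
w(-233)*I(0, -1) = -233*(2 - 1*(-1) - 1*0) = -233*(2 + 1 + 0) = -233*3 = -699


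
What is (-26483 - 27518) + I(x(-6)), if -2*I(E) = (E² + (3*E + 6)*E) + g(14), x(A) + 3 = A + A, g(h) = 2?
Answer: -54407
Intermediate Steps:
x(A) = -3 + 2*A (x(A) = -3 + (A + A) = -3 + 2*A)
I(E) = -1 - E²/2 - E*(6 + 3*E)/2 (I(E) = -((E² + (3*E + 6)*E) + 2)/2 = -((E² + (6 + 3*E)*E) + 2)/2 = -((E² + E*(6 + 3*E)) + 2)/2 = -(2 + E² + E*(6 + 3*E))/2 = -1 - E²/2 - E*(6 + 3*E)/2)
(-26483 - 27518) + I(x(-6)) = (-26483 - 27518) + (-1 - 3*(-3 + 2*(-6)) - 2*(-3 + 2*(-6))²) = -54001 + (-1 - 3*(-3 - 12) - 2*(-3 - 12)²) = -54001 + (-1 - 3*(-15) - 2*(-15)²) = -54001 + (-1 + 45 - 2*225) = -54001 + (-1 + 45 - 450) = -54001 - 406 = -54407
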